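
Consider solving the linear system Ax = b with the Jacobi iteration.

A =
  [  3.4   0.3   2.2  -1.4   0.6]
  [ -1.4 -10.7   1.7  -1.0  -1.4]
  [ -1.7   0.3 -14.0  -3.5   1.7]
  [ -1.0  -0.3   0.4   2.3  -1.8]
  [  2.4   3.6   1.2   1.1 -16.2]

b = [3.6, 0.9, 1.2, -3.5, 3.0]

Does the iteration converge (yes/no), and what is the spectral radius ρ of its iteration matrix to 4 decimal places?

Split A = D + L + U, D = diag(3.4, -10.7, -14, 2.3, -16.2).
T_J = -D⁻¹(L+U): T[2,1] = -(0.3)/(-14) = +0.0214; T[2,2] = 0.
  T[0,:] = [+0.0000 -0.0882 -0.6471 +0.4118 -0.1765]
  T[1,:] = [-0.1308 +0.0000 +0.1589 -0.0935 -0.1308]
  T[2,:] = [-0.1214 +0.0214 +0.0000 -0.2500 +0.1214]
  T[3,:] = [+0.4348 +0.1304 -0.1739 +0.0000 +0.7826]
  T[4,:] = [+0.1481 +0.2222 +0.0741 +0.0679 +0.0000]
|eigenvalues of T|: 0.6669, 0.3610, 0.2229, 0.2229, 0.0695.
ρ = 0.6669; 0.6669 < 1: convergent.

yes, ρ = 0.6669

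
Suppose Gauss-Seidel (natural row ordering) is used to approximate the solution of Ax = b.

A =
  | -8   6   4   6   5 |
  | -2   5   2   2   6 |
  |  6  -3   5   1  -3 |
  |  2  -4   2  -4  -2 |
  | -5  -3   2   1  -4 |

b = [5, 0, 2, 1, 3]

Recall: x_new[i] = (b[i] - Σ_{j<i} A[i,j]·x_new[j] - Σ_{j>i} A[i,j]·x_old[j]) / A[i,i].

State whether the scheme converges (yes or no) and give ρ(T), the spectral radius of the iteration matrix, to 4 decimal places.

A = D + L + U where D = diag(-8, 5, 5, -4, -4).
GS T = -(D+L)⁻¹U: row 0 first, T[0,1] = -(6)/(-8) = +0.7500; later rows by forward substitution.
  T[0,:] = [+0.0000, +0.7500, +0.5000, +0.7500, +0.6250]
  T[1,:] = [+0.0000, +0.3000, -0.2000, -0.1000, -0.9500]
  T[2,:] = [+0.0000, -0.7200, -0.7200, -1.1600, -0.7200]
  T[3,:] = [+0.0000, -0.2850, +0.0900, -0.1050, +0.4025]
  T[4,:] = [+0.0000, -1.5938, -0.8125, -1.4688, -0.3281]
|roots of det(T-λI)|: 1.6761, 1.0337, 0.1471, 0.1471, 0.0000.
spectral radius ρ = 1.6761; 1.6761 > 1: divergent.

no, ρ = 1.6761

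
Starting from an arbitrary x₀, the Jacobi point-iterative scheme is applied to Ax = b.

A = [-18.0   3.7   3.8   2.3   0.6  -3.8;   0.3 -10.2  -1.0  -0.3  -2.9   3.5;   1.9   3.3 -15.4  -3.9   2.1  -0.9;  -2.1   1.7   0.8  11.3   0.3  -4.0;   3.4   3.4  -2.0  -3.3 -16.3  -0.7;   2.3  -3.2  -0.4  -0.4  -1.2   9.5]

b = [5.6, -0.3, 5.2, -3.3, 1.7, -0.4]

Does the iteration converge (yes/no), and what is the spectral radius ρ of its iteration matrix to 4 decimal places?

A = D + L + U where D = diag(-18, -10.2, -15.4, 11.3, -16.3, 9.5).
Jacobi T = -D⁻¹(L+U): T[1,0] = -(0.3)/(-10.2) = +0.0294; T[1,1] = 0.
  T[0,:] = [+0.0000 +0.2056 +0.2111 +0.1278 +0.0333 -0.2111]
  T[1,:] = [+0.0294 +0.0000 -0.0980 -0.0294 -0.2843 +0.3431]
  T[2,:] = [+0.1234 +0.2143 +0.0000 -0.2532 +0.1364 -0.0584]
  T[3,:] = [+0.1858 -0.1504 -0.0708 +0.0000 -0.0265 +0.3540]
  T[4,:] = [+0.2086 +0.2086 -0.1227 -0.2025 +0.0000 -0.0429]
  T[5,:] = [-0.2421 +0.3368 +0.0421 +0.0421 +0.1263 +0.0000]
|λ(T)| sorted: 0.6134, 0.3039, 0.3027, 0.3027, 0.1905, 0.1905.
ρ = 0.6134; 0.6134 < 1, so it converges for any x₀.

yes, ρ = 0.6134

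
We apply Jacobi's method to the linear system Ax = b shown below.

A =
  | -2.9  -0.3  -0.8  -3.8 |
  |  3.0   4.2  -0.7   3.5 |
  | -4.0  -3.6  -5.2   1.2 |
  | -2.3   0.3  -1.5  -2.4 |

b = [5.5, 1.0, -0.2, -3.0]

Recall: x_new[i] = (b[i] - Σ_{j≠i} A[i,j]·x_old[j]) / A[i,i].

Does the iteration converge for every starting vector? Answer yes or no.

no

Write A = D+L+U with D = diag(-2.9, 4.2, -5.2, -2.4).
Jacobi T = -D⁻¹(L+U): T[0,1] = -(-0.3)/(-2.9) = -0.1034; T[0,0] = 0.
  T[0,:] = [+0.0000 -0.1034 -0.2759 -1.3103]
  T[1,:] = [-0.7143 +0.0000 +0.1667 -0.8333]
  T[2,:] = [-0.7692 -0.6923 +0.0000 +0.2308]
  T[3,:] = [-0.9583 +0.1250 -0.6250 +0.0000]
|λ(T)| sorted: 1.4904, 0.9891, 0.7399, 0.7399.
ρ = 1.4904; 1.4904 > 1 ⇒ diverges.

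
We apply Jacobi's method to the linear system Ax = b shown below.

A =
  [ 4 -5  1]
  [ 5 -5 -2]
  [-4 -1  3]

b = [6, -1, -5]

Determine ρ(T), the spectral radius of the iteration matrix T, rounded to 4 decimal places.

Diagonal D = diag(4, -5, 3); L, U strict lower/upper.
Jacobi T = -D⁻¹(L+U): T[2,0] = -(-4)/(3) = +1.3333; T[2,2] = 0.
  T[0,:] = [+0.0000  +1.2500  -0.2500]
  T[1,:] = [+1.0000  +0.0000  -0.4000]
  T[2,:] = [+1.3333  +0.3333  +0.0000]
|roots of det(T-λI)|: 1.1891, 0.7942, 0.7942.
spectral radius ρ = 1.1891; 1.1891 > 1 ⇒ diverges.

1.1891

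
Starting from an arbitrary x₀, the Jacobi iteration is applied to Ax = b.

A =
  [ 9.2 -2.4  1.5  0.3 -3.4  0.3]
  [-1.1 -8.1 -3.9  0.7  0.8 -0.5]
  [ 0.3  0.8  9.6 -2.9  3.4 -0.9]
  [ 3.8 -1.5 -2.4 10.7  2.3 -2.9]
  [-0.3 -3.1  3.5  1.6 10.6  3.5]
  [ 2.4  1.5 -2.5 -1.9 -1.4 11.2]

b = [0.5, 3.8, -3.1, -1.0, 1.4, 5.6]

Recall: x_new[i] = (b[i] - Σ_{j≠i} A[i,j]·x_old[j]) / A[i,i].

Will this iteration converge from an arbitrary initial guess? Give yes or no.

Write A = D+L+U with D = diag(9.2, -8.1, 9.6, 10.7, 10.6, 11.2).
Jacobi T = -D⁻¹(L+U): T[5,3] = -(-1.9)/(11.2) = +0.1696; T[5,5] = 0.
  T[0,:] = [+0.0000, +0.2609, -0.1630, -0.0326, +0.3696, -0.0326]
  T[1,:] = [-0.1358, +0.0000, -0.4815, +0.0864, +0.0988, -0.0617]
  T[2,:] = [-0.0312, -0.0833, +0.0000, +0.3021, -0.3542, +0.0938]
  T[3,:] = [-0.3551, +0.1402, +0.2243, +0.0000, -0.2150, +0.2710]
  T[4,:] = [+0.0283, +0.2925, -0.3302, -0.1509, +0.0000, -0.3302]
  T[5,:] = [-0.2143, -0.1339, +0.2232, +0.1696, +0.1250, +0.0000]
|roots of det(T-λI)|: 0.8251, 0.4468, 0.3375, 0.3375, 0.3113, 0.3113.
ρ(T) = max|λ| = 0.8251; 0.8251 < 1: convergent.

yes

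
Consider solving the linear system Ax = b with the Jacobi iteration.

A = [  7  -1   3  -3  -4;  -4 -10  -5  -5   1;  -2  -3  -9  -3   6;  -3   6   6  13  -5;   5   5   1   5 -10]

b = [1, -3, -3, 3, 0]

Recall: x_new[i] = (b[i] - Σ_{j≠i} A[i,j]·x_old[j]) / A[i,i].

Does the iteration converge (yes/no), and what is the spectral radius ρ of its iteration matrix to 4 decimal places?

no, ρ = 1.2871

Diagonal D = diag(7, -10, -9, 13, -10); L, U strict lower/upper.
Jacobi: T = -D⁻¹(L+U), T[1,3] = -(-5)/(-10) = -0.5000; T[1,1] = 0.
  T[0,:] = [+0.0000 +0.1429 -0.4286 +0.4286 +0.5714]
  T[1,:] = [-0.4000 +0.0000 -0.5000 -0.5000 +0.1000]
  T[2,:] = [-0.2222 -0.3333 +0.0000 -0.3333 +0.6667]
  T[3,:] = [+0.2308 -0.4615 -0.4615 +0.0000 +0.3846]
  T[4,:] = [+0.5000 +0.5000 +0.1000 +0.5000 +0.0000]
eigenvalue magnitudes: 1.2871, 0.6738, 0.5667, 0.5667, 0.3677.
spectral radius ρ = 1.2871; 1.2871 > 1: divergent.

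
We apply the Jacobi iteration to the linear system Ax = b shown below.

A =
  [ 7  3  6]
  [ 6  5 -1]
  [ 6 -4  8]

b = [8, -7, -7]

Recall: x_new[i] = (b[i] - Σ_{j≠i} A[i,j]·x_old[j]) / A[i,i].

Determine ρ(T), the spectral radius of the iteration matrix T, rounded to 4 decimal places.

Split A = D + L + U, D = diag(7, 5, 8).
Jacobi T = -D⁻¹(L+U): T[2,0] = -(6)/(8) = -0.7500; T[2,2] = 0.
  T[0,:] = [+0.0000 -0.4286 -0.8571]
  T[1,:] = [-1.2000 +0.0000 +0.2000]
  T[2,:] = [-0.7500 +0.5000 +0.0000]
moduli |λ_i(T)| = 1.3041, 0.6661, 0.6661.
spectral radius ρ = 1.3041; 1.3041 > 1: divergent.

1.3041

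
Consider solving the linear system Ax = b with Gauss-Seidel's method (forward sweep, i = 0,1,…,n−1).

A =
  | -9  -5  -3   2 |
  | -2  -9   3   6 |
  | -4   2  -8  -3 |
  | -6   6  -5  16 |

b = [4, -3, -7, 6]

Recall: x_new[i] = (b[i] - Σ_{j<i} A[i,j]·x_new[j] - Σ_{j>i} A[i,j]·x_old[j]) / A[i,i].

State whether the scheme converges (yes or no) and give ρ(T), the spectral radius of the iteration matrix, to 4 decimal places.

yes, ρ = 0.5305

Diagonal D = diag(-9, -9, -8, 16); L, U strict lower/upper.
T_GS = -(D+L)⁻¹U: row 0 first, T[0,1] = -(-5)/(-9) = -0.5556; later rows by forward substitution.
  T[0,:] = [+0.0000  -0.5556  -0.3333  +0.2222]
  T[1,:] = [+0.0000  +0.1235  +0.4074  +0.6173]
  T[2,:] = [+0.0000  +0.3086  +0.2685  -0.3318]
  T[3,:] = [+0.0000  -0.1582  -0.1939  -0.2518]
|eigenvalues of T|: 0.5305, 0.2216, 0.2216, 0.0000.
ρ(T) = max|λ| = 0.5305; 0.5305 < 1, so it converges for any x₀.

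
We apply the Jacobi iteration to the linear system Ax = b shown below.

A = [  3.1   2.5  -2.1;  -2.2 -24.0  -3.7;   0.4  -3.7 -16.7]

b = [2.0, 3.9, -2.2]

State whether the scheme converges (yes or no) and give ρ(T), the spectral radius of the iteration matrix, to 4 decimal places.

Write A = D+L+U with D = diag(3.1, -24, -16.7).
T_J = -D⁻¹(L+U): T[0,1] = -(2.5)/(3.1) = -0.8065; T[0,0] = 0.
  T[0,:] = [+0.0000  -0.8065  +0.6774]
  T[1,:] = [-0.0917  +0.0000  -0.1542]
  T[2,:] = [+0.0240  -0.2216  +0.0000]
eigenvalue magnitudes: 0.4068, 0.2182, 0.1886.
ρ = 0.4068; 0.4068 < 1, so it converges for any x₀.

yes, ρ = 0.4068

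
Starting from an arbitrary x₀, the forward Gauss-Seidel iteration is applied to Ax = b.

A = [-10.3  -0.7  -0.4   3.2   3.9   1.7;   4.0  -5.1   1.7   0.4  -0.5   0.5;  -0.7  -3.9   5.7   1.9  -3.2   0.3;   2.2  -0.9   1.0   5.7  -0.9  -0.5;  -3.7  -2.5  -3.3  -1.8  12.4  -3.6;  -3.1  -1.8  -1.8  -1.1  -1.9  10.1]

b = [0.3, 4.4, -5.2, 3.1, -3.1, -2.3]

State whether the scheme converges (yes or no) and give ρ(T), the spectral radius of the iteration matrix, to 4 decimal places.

yes, ρ = 0.7734

A = D + L + U where D = diag(-10.3, -5.1, 5.7, 5.7, 12.4, 10.1).
GS T = -(D+L)⁻¹U: row 0 first, T[0,1] = -(-0.7)/(-10.3) = -0.0680; later rows by forward substitution.
  T[0,:] = [+0.0000, -0.0680, -0.0388, +0.3107, +0.3786, +0.1650]
  T[1,:] = [+0.0000, -0.0533, +0.3029, +0.3221, +0.1989, +0.2275]
  T[2,:] = [+0.0000, -0.0448, +0.2025, -0.0748, +0.7440, +0.1233]
  T[3,:] = [+0.0000, +0.0257, +0.0273, -0.0559, -0.0874, +0.0383]
  T[4,:] = [+0.0000, -0.0392, +0.1073, +0.1296, +0.3384, +0.4238]
  T[5,:] = [+0.0000, -0.0429, +0.1013, +0.1577, +0.3384, +0.1971]
|eigenvalues of T|: 0.7734, 0.1618, 0.1115, 0.1115, 0.0683, 0.0000.
spectral radius ρ = 0.7734; 0.7734 < 1 ⇒ converges.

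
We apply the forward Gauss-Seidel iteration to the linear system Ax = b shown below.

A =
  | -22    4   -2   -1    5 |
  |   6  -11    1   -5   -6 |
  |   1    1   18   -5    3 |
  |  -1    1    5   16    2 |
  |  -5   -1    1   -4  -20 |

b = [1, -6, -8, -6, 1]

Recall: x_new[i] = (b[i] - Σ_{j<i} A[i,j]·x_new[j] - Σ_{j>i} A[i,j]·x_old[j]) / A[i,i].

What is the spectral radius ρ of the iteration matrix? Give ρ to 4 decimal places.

0.1675

Diagonal D = diag(-22, -11, 18, 16, -20); L, U strict lower/upper.
GS T = -(D+L)⁻¹U: row 0 first, T[0,3] = -(-1)/(-22) = -0.0455; later rows by forward substitution.
  T[0,:] = [+0.0000 +0.1818 -0.0909 -0.0455 +0.2273]
  T[1,:] = [+0.0000 +0.0992 +0.0413 -0.4793 -0.4215]
  T[2,:] = [+0.0000 -0.0156 +0.0028 +0.3069 -0.1559]
  T[3,:] = [+0.0000 +0.0100 -0.0091 -0.0688 -0.0357]
  T[4,:] = [+0.0000 -0.0532 +0.0226 +0.0644 -0.0364]
eigenvalue magnitudes: 0.1675, 0.1269, 0.0822, 0.0822, 0.0000.
spectral radius ρ = 0.1675; 0.1675 < 1: convergent.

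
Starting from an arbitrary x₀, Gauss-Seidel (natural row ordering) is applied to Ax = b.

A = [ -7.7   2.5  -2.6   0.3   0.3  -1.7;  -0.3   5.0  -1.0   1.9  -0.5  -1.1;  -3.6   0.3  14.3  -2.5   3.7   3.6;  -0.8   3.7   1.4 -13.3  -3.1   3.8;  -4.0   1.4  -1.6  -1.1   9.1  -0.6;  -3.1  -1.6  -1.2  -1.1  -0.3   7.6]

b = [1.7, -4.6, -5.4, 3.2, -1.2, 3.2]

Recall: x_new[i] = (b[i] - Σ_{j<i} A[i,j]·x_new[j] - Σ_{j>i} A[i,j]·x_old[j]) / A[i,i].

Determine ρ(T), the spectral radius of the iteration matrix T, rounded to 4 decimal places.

0.5320

Write A = D+L+U with D = diag(-7.7, 5, 14.3, -13.3, 9.1, 7.6).
T_GS = -(D+L)⁻¹U: row 0 first, T[0,2] = -(-2.6)/(-7.7) = -0.3377; later rows by forward substitution.
  T[0,:] = [+0.0000  +0.3247  -0.3377  +0.0390  +0.0390  -0.2208]
  T[1,:] = [+0.0000  +0.0195  +0.1797  -0.3777  +0.1023  +0.2068]
  T[2,:] = [+0.0000  +0.0813  -0.0888  +0.1926  -0.2511  -0.3117]
  T[3,:] = [+0.0000  -0.0055  +0.0610  -0.0871  -0.2334  +0.3237]
  T[4,:] = [+0.0000  +0.1533  -0.1843  +0.0986  -0.0710  -0.0786]
  T[5,:] = [+0.0000  +0.1546  -0.1124  -0.0419  -0.0388  -0.0520]
eigenvalue magnitudes: 0.5320, 0.2096, 0.1680, 0.1680, 0.0226, 0.0000.
spectral radius ρ = 0.5320; 0.5320 < 1 ⇒ converges.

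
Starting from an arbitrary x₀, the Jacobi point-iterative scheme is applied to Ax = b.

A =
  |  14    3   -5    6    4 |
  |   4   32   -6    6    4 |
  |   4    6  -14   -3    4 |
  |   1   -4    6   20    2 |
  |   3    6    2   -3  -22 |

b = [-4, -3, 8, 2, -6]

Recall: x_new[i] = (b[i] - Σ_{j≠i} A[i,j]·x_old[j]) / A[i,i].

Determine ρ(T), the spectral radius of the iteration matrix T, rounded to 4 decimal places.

Diagonal D = diag(14, 32, -14, 20, -22); L, U strict lower/upper.
Jacobi: T = -D⁻¹(L+U), T[0,3] = -(6)/(14) = -0.4286; T[0,0] = 0.
  T[0,:] = [+0.0000 -0.2143 +0.3571 -0.4286 -0.2857]
  T[1,:] = [-0.1250 +0.0000 +0.1875 -0.1875 -0.1250]
  T[2,:] = [+0.2857 +0.4286 +0.0000 -0.2143 +0.2857]
  T[3,:] = [-0.0500 +0.2000 -0.3000 +0.0000 -0.1000]
  T[4,:] = [+0.1364 +0.2727 +0.0909 -0.1364 +0.0000]
|λ(T)| sorted: 0.5839, 0.4075, 0.4075, 0.1796, 0.1416.
ρ(T) = max|λ| = 0.5839; 0.5839 < 1: convergent.

0.5839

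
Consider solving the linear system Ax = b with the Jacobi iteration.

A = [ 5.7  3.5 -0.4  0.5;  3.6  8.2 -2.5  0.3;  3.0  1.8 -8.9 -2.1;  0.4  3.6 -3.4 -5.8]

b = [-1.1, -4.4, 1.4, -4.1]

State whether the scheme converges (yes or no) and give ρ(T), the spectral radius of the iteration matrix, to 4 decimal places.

yes, ρ = 0.6865

Diagonal D = diag(5.7, 8.2, -8.9, -5.8); L, U strict lower/upper.
Jacobi: T = -D⁻¹(L+U), T[2,0] = -(3)/(-8.9) = +0.3371; T[2,2] = 0.
  T[0,:] = [+0.0000, -0.6140, +0.0702, -0.0877]
  T[1,:] = [-0.4390, +0.0000, +0.3049, -0.0366]
  T[2,:] = [+0.3371, +0.2022, +0.0000, -0.2360]
  T[3,:] = [+0.0690, +0.6207, -0.5862, +0.0000]
|λ(T)| sorted: 0.6865, 0.4976, 0.4976, 0.2556.
spectral radius ρ = 0.6865; 0.6865 < 1, so it converges for any x₀.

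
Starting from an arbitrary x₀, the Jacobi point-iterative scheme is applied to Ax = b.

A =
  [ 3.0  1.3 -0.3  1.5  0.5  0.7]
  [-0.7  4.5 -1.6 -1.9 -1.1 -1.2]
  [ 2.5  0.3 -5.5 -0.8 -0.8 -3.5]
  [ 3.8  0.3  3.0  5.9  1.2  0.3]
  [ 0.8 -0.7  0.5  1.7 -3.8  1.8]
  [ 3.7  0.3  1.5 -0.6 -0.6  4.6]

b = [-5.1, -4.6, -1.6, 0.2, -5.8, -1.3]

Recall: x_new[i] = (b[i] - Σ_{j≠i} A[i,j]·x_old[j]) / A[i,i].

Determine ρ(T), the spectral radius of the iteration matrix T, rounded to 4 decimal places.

A = D + L + U where D = diag(3, 4.5, -5.5, 5.9, -3.8, 4.6).
T_J = -D⁻¹(L+U): T[2,3] = -(-0.8)/(-5.5) = -0.1455; T[2,2] = 0.
  T[0,:] = [+0.0000, -0.4333, +0.1000, -0.5000, -0.1667, -0.2333]
  T[1,:] = [+0.1556, +0.0000, +0.3556, +0.4222, +0.2444, +0.2667]
  T[2,:] = [+0.4545, +0.0545, +0.0000, -0.1455, -0.1455, -0.6364]
  T[3,:] = [-0.6441, -0.0508, -0.5085, +0.0000, -0.2034, -0.0508]
  T[4,:] = [+0.2105, -0.1842, +0.1316, +0.4474, +0.0000, +0.4737]
  T[5,:] = [-0.8043, -0.0652, -0.3261, +0.1304, +0.1304, +0.0000]
moduli |λ_i(T)| = 1.1224, 0.4794, 0.4794, 0.4630, 0.4630, 0.1030.
ρ(T) = max|λ| = 1.1224; 1.1224 > 1: divergent.

1.1224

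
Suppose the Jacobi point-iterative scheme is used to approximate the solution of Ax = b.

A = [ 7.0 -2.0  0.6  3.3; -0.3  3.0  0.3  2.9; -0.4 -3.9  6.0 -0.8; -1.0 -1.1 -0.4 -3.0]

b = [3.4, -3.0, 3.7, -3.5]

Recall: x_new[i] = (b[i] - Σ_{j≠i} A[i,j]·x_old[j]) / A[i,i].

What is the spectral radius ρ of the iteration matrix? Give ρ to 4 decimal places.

0.8324

Split A = D + L + U, D = diag(7, 3, 6, -3).
T_J = -D⁻¹(L+U): T[2,1] = -(-3.9)/(6) = +0.6500; T[2,2] = 0.
  T[0,:] = [+0.0000 +0.2857 -0.0857 -0.4714]
  T[1,:] = [+0.1000 +0.0000 -0.1000 -0.9667]
  T[2,:] = [+0.0667 +0.6500 +0.0000 +0.1333]
  T[3,:] = [-0.3333 -0.3667 -0.1333 +0.0000]
|eigenvalues of T|: 0.8324, 0.4830, 0.4830, 0.0096.
ρ = 0.8324; 0.8324 < 1: convergent.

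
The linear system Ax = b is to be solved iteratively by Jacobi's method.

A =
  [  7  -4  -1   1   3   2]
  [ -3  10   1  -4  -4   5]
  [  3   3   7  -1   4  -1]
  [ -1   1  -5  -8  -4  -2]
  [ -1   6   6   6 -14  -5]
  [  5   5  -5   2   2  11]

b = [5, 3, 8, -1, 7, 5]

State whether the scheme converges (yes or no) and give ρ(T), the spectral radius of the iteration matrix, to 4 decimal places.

Let D = diag(7, 10, 7, -8, -14, 11); L, U the strict triangles.
Jacobi: T = -D⁻¹(L+U), T[0,3] = -(1)/(7) = -0.1429; T[0,0] = 0.
  T[0,:] = [+0.0000 +0.5714 +0.1429 -0.1429 -0.4286 -0.2857]
  T[1,:] = [+0.3000 +0.0000 -0.1000 +0.4000 +0.4000 -0.5000]
  T[2,:] = [-0.4286 -0.4286 +0.0000 +0.1429 -0.5714 +0.1429]
  T[3,:] = [-0.1250 +0.1250 -0.6250 +0.0000 -0.5000 -0.2500]
  T[4,:] = [-0.0714 +0.4286 +0.4286 +0.4286 +0.0000 -0.3571]
  T[5,:] = [-0.4545 -0.4545 +0.4545 -0.1818 -0.1818 +0.0000]
|eigenvalues of T|: 1.1522, 0.7884, 0.7884, 0.6761, 0.4227, 0.1881.
ρ = 1.1522; 1.1522 > 1: divergent.

no, ρ = 1.1522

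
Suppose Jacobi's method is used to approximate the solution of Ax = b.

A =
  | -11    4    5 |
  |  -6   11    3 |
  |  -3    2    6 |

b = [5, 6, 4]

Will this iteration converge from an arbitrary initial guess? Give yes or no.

yes

Let D = diag(-11, 11, 6); L, U the strict triangles.
Jacobi: T = -D⁻¹(L+U), T[0,1] = -(4)/(-11) = +0.3636; T[0,0] = 0.
  T[0,:] = [+0.0000, +0.3636, +0.4545]
  T[1,:] = [+0.5455, +0.0000, -0.2727]
  T[2,:] = [+0.5000, -0.3333, +0.0000]
|λ(T)| sorted: 0.8229, 0.5043, 0.3186.
ρ = 0.8229; 0.8229 < 1: convergent.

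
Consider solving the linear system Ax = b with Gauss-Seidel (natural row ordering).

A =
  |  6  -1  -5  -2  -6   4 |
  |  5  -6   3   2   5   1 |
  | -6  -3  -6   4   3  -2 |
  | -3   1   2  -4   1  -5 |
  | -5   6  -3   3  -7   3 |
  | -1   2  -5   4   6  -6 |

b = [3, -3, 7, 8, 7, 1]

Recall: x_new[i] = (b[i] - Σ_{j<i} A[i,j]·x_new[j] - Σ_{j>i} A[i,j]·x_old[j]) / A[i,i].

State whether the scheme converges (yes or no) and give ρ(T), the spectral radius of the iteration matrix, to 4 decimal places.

no, ρ = 1.5751

Let D = diag(6, -6, -6, -4, -7, -6); L, U the strict triangles.
T_GS = -(D+L)⁻¹U: row 0 first, T[0,2] = -(-5)/(6) = +0.8333; later rows by forward substitution.
  T[0,:] = [+0.0000 +0.1667 +0.8333 +0.3333 +1.0000 -0.6667]
  T[1,:] = [+0.0000 +0.1389 +1.1944 +0.6111 +1.6667 -0.3889]
  T[2,:] = [+0.0000 -0.2361 -1.4306 +0.0278 -1.3333 +0.5278]
  T[3,:] = [+0.0000 -0.2083 -1.0417 -0.0833 -0.7500 -0.5833]
  T[4,:] = [+0.0000 +0.0119 +0.5952 +0.2381 +0.9643 +0.0952]
  T[5,:] = [+0.0000 +0.0883 +1.3522 +0.3075 +1.9643 -0.7520]
eigenvalue magnitudes: 1.5751, 0.5019, 0.5019, 0.4278, 0.0058, 0.0000.
spectral radius ρ = 1.5751; 1.5751 > 1: divergent.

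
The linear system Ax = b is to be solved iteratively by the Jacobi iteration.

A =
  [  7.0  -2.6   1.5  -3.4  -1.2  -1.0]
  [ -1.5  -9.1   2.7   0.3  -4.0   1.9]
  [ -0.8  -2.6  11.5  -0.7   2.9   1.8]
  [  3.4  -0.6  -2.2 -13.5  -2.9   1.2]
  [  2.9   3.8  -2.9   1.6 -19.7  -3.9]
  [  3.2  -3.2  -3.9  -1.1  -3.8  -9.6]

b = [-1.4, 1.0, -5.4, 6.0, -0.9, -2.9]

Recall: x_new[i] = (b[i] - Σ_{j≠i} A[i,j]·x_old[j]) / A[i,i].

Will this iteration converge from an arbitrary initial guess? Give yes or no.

yes

Diagonal D = diag(7, -9.1, 11.5, -13.5, -19.7, -9.6); L, U strict lower/upper.
T_J = -D⁻¹(L+U): T[2,4] = -(2.9)/(11.5) = -0.2522; T[2,2] = 0.
  T[0,:] = [+0.0000 +0.3714 -0.2143 +0.4857 +0.1714 +0.1429]
  T[1,:] = [-0.1648 +0.0000 +0.2967 +0.0330 -0.4396 +0.2088]
  T[2,:] = [+0.0696 +0.2261 +0.0000 +0.0609 -0.2522 -0.1565]
  T[3,:] = [+0.2519 -0.0444 -0.1630 +0.0000 -0.2148 +0.0889]
  T[4,:] = [+0.1472 +0.1929 -0.1472 +0.0812 +0.0000 -0.1980]
  T[5,:] = [+0.3333 -0.3333 -0.4062 -0.1146 -0.3958 +0.0000]
moduli |λ_i(T)| = 0.5748, 0.4467, 0.4041, 0.4041, 0.1728, 0.0301.
spectral radius ρ = 0.5748; 0.5748 < 1, so it converges for any x₀.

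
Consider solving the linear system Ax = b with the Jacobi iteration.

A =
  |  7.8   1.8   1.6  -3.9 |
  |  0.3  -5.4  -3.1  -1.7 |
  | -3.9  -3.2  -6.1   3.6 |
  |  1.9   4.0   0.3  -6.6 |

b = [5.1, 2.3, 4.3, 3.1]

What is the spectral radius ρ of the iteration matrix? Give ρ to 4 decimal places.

0.9132

A = D + L + U where D = diag(7.8, -5.4, -6.1, -6.6).
Jacobi T = -D⁻¹(L+U): T[0,1] = -(1.8)/(7.8) = -0.2308; T[0,0] = 0.
  T[0,:] = [+0.0000  -0.2308  -0.2051  +0.5000]
  T[1,:] = [+0.0556  +0.0000  -0.5741  -0.3148]
  T[2,:] = [-0.6393  -0.5246  +0.0000  +0.5902]
  T[3,:] = [+0.2879  +0.6061  +0.0455  +0.0000]
|eigenvalues of T|: 0.9132, 0.4793, 0.4759, 0.4759.
spectral radius ρ = 0.9132; 0.9132 < 1, so it converges for any x₀.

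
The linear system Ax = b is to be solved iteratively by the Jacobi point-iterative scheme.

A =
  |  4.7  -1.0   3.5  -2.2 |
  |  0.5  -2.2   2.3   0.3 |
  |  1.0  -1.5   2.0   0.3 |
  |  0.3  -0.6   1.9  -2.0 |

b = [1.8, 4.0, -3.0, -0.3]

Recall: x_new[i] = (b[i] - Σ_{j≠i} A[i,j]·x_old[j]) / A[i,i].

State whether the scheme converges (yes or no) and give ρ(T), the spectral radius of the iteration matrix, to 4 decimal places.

no, ρ = 1.1921

Split A = D + L + U, D = diag(4.7, -2.2, 2, -2).
Jacobi: T = -D⁻¹(L+U), T[0,3] = -(-2.2)/(4.7) = +0.4681; T[0,0] = 0.
  T[0,:] = [+0.0000, +0.2128, -0.7447, +0.4681]
  T[1,:] = [+0.2273, +0.0000, +1.0455, +0.1364]
  T[2,:] = [-0.5000, +0.7500, +0.0000, -0.1500]
  T[3,:] = [+0.1500, -0.3000, +0.9500, +0.0000]
|λ(T)| sorted: 1.1921, 0.9092, 0.2690, 0.2690.
ρ(T) = max|λ| = 1.1921; 1.1921 > 1, so it fails to converge.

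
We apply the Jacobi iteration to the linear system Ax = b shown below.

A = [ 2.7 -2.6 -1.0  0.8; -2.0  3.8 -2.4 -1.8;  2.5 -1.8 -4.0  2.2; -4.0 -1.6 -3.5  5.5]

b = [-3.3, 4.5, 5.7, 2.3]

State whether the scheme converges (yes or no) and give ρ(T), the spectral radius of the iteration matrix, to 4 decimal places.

no, ρ = 1.1528

Let D = diag(2.7, 3.8, -4, 5.5); L, U the strict triangles.
Jacobi: T = -D⁻¹(L+U), T[2,1] = -(-1.8)/(-4) = -0.4500; T[2,2] = 0.
  T[0,:] = [+0.0000, +0.9630, +0.3704, -0.2963]
  T[1,:] = [+0.5263, +0.0000, +0.6316, +0.4737]
  T[2,:] = [+0.6250, -0.4500, +0.0000, +0.5500]
  T[3,:] = [+0.7273, +0.2909, +0.6364, +0.0000]
moduli |λ_i(T)| = 1.1528, 0.5498, 0.5498, 0.3976.
spectral radius ρ = 1.1528; 1.1528 > 1, so it fails to converge.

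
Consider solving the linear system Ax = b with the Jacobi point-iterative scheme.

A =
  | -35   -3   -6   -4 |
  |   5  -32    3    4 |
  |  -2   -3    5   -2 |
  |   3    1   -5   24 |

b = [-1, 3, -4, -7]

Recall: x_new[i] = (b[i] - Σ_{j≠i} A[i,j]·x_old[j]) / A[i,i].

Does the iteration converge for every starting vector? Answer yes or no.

Let D = diag(-35, -32, 5, 24); L, U the strict triangles.
T_J = -D⁻¹(L+U): T[0,1] = -(-3)/(-35) = -0.0857; T[0,0] = 0.
  T[0,:] = [+0.0000, -0.0857, -0.1714, -0.1143]
  T[1,:] = [+0.1562, +0.0000, +0.0938, +0.1250]
  T[2,:] = [+0.4000, +0.6000, +0.0000, +0.4000]
  T[3,:] = [-0.1250, -0.0417, +0.2083, +0.0000]
moduli |λ_i(T)| = 0.2729, 0.1731, 0.1731, 0.0655.
ρ = 0.2729; 0.2729 < 1: convergent.

yes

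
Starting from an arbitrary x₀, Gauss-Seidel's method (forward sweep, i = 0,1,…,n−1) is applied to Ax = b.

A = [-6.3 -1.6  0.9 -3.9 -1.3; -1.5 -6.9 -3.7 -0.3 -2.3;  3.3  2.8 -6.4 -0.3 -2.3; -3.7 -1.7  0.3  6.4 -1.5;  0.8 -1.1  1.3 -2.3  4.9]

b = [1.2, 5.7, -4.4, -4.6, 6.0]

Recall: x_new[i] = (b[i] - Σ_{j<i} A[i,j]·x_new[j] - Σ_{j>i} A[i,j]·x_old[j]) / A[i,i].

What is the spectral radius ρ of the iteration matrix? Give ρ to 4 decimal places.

Diagonal D = diag(-6.3, -6.9, -6.4, 6.4, 4.9); L, U strict lower/upper.
Gauss-Seidel: T = -(D+L)⁻¹U, row 0 first, T[0,4] = -(-1.3)/(-6.3) = -0.2063; later rows by forward substitution.
  T[0,:] = [+0.0000 -0.2540 +0.1429 -0.6190 -0.2063]
  T[1,:] = [+0.0000 +0.0552 -0.5673 +0.0911 -0.2885]
  T[2,:] = [+0.0000 -0.1068 -0.1745 -0.3262 -0.5920]
  T[3,:] = [+0.0000 -0.1272 -0.0599 -0.3184 +0.0662]
  T[4,:] = [+0.0000 +0.0225 -0.1325 +0.0586 +0.1571]
eigenvalue magnitudes: 0.5547, 0.3666, 0.0770, 0.0156, 0.0000.
spectral radius ρ = 0.5547; 0.5547 < 1: convergent.

0.5547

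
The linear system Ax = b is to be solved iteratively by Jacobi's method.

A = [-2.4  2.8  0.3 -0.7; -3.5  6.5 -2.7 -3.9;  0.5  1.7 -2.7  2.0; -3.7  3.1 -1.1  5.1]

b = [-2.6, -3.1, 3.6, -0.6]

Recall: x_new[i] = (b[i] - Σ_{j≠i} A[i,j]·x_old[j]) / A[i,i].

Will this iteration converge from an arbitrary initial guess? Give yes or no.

Diagonal D = diag(-2.4, 6.5, -2.7, 5.1); L, U strict lower/upper.
T_J = -D⁻¹(L+U): T[3,1] = -(3.1)/(5.1) = -0.6078; T[3,3] = 0.
  T[0,:] = [+0.0000  +1.1667  +0.1250  -0.2917]
  T[1,:] = [+0.5385  +0.0000  +0.4154  +0.6000]
  T[2,:] = [+0.1852  +0.6296  +0.0000  +0.7407]
  T[3,:] = [+0.7255  -0.6078  +0.2157  +0.0000]
eigenvalue magnitudes: 1.1365, 0.6976, 0.6976, 0.4486.
ρ = 1.1365; 1.1365 > 1: divergent.

no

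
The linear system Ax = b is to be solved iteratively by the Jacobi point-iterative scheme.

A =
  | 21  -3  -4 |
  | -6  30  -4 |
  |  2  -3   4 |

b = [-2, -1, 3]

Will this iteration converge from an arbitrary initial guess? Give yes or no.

yes

Split A = D + L + U, D = diag(21, 30, 4).
Jacobi T = -D⁻¹(L+U): T[0,1] = -(-3)/(21) = +0.1429; T[0,0] = 0.
  T[0,:] = [+0.0000  +0.1429  +0.1905]
  T[1,:] = [+0.2000  +0.0000  +0.1333]
  T[2,:] = [-0.5000  +0.7500  +0.0000]
|λ(T)| sorted: 0.3084, 0.2485, 0.2485.
ρ(T) = max|λ| = 0.3084; 0.3084 < 1, so it converges for any x₀.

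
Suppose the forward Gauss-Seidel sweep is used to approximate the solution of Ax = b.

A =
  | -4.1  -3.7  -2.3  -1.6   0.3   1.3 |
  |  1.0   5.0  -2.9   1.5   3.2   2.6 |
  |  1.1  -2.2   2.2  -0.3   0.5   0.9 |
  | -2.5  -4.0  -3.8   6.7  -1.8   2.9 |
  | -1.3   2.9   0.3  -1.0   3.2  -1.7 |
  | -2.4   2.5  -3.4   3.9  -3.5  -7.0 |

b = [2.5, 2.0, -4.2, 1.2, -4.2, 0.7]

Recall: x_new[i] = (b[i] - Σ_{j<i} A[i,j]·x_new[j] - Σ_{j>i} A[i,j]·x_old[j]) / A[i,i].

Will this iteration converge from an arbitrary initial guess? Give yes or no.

Split A = D + L + U, D = diag(-4.1, 5, 2.2, 6.7, 3.2, -7).
T_GS = -(D+L)⁻¹U: row 0 first, T[0,2] = -(-2.3)/(-4.1) = -0.5610; later rows by forward substitution.
  T[0,:] = [+0.0000 -0.9024 -0.5610 -0.3902 +0.0732 +0.3171]
  T[1,:] = [+0.0000 +0.1805 +0.6922 -0.2220 -0.6546 -0.5834]
  T[2,:] = [+0.0000 +0.6317 +0.9727 +0.1095 -0.9185 -1.1510]
  T[3,:] = [+0.0000 +0.1293 +0.7556 -0.2160 -0.6158 -1.3157]
  T[4,:] = [+0.0000 -0.5490 -0.7103 -0.0352 +0.5167 +0.8855]
  T[5,:] = [+0.0000 +0.4136 +0.7432 -0.1014 -0.4142 -0.9338]
|eigenvalues of T|: 1.3974, 0.6384, 0.4222, 0.0963, 0.0963, 0.0000.
ρ(T) = max|λ| = 1.3974; 1.3974 > 1: divergent.

no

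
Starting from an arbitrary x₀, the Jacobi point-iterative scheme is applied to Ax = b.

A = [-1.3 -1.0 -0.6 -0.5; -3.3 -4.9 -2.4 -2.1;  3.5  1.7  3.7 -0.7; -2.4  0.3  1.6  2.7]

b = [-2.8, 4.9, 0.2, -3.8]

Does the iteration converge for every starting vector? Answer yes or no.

no

Diagonal D = diag(-1.3, -4.9, 3.7, 2.7); L, U strict lower/upper.
T_J = -D⁻¹(L+U): T[0,3] = -(-0.5)/(-1.3) = -0.3846; T[0,0] = 0.
  T[0,:] = [+0.0000, -0.7692, -0.4615, -0.3846]
  T[1,:] = [-0.6735, +0.0000, -0.4898, -0.4286]
  T[2,:] = [-0.9459, -0.4595, +0.0000, +0.1892]
  T[3,:] = [+0.8889, -0.1111, -0.5926, +0.0000]
moduli |λ_i(T)| = 1.2354, 0.7568, 0.6251, 0.6251.
ρ = 1.2354; 1.2354 > 1, so it fails to converge.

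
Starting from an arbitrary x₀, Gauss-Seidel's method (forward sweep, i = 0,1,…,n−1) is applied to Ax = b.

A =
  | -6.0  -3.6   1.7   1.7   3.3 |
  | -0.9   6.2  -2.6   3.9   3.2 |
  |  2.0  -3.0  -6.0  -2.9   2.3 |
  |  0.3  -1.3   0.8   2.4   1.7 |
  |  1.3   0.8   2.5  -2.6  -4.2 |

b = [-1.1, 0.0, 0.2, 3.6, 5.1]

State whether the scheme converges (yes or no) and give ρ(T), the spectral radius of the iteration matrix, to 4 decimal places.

no, ρ = 1.1254

Split A = D + L + U, D = diag(-6, 6.2, -6, 2.4, -4.2).
Gauss-Seidel: T = -(D+L)⁻¹U, row 0 first, T[0,1] = -(-3.6)/(-6) = -0.6000; later rows by forward substitution.
  T[0,:] = [+0.0000, -0.6000, +0.2833, +0.2833, +0.5500]
  T[1,:] = [+0.0000, -0.0871, +0.4605, -0.5879, -0.4363]
  T[2,:] = [+0.0000, -0.1565, -0.1358, -0.0949, +0.7848]
  T[3,:] = [+0.0000, +0.0800, +0.2593, -0.3222, -1.2750]
  T[4,:] = [+0.0000, -0.3449, -0.0659, +0.1187, +1.3436]
|λ(T)| sorted: 1.1254, 0.3873, 0.2793, 0.2190, 0.0000.
spectral radius ρ = 1.1254; 1.1254 > 1, so it fails to converge.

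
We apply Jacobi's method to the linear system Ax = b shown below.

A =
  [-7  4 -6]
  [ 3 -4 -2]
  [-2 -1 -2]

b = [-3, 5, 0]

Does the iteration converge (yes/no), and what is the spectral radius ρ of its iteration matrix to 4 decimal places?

no, ρ = 1.4030

Write A = D+L+U with D = diag(-7, -4, -2).
Jacobi T = -D⁻¹(L+U): T[2,1] = -(-1)/(-2) = -0.5000; T[2,2] = 0.
  T[0,:] = [+0.0000  +0.5714  -0.8571]
  T[1,:] = [+0.7500  +0.0000  -0.5000]
  T[2,:] = [-1.0000  -0.5000  +0.0000]
|λ(T)| sorted: 1.4030, 0.9452, 0.4578.
ρ = 1.4030; 1.4030 > 1, so it fails to converge.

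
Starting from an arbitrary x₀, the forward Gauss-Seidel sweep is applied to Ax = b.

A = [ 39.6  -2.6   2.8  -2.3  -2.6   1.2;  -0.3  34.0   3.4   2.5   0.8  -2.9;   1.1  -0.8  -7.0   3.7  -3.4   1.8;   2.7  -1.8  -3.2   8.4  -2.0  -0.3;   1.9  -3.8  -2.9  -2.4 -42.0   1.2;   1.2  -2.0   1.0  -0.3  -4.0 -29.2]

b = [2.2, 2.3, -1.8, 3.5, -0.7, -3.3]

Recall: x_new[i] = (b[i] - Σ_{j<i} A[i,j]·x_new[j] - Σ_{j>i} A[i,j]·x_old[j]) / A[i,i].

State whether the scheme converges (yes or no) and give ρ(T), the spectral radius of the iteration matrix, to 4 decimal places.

A = D + L + U where D = diag(39.6, 34, -7, 8.4, -42, -29.2).
Gauss-Seidel: T = -(D+L)⁻¹U, row 0 first, T[0,5] = -(1.2)/(39.6) = -0.0303; later rows by forward substitution.
  T[0,:] = [+0.0000  +0.0657  -0.0707  +0.0581  +0.0657  -0.0303]
  T[1,:] = [+0.0000  +0.0006  -0.1006  -0.0730  -0.0230  +0.0850]
  T[2,:] = [+0.0000  +0.0103  +0.0004  +0.5460  -0.4728  +0.2427]
  T[3,:] = [+0.0000  -0.0171  +0.0013  +0.1737  +0.0320  +0.1561]
  T[4,:] = [+0.0000  +0.0032  +0.0058  -0.0384  +0.0359  -0.0062]
  T[5,:] = [+0.0000  +0.0027  +0.0032  +0.0296  -0.0172  +0.0005]
moduli |λ_i(T)| = 0.2246, 0.0881, 0.0881, 0.0291, 0.0191, 0.0000.
ρ = 0.2246; 0.2246 < 1 ⇒ converges.

yes, ρ = 0.2246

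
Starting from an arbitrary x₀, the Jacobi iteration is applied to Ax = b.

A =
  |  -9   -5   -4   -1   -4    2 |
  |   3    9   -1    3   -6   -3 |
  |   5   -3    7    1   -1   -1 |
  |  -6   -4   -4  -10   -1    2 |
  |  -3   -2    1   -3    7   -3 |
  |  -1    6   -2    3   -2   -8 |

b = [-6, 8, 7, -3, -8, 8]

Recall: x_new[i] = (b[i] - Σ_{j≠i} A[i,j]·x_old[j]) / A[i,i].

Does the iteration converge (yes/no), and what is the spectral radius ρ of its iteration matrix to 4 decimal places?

Split A = D + L + U, D = diag(-9, 9, 7, -10, 7, -8).
T_J = -D⁻¹(L+U): T[2,0] = -(5)/(7) = -0.7143; T[2,2] = 0.
  T[0,:] = [+0.0000  -0.5556  -0.4444  -0.1111  -0.4444  +0.2222]
  T[1,:] = [-0.3333  +0.0000  +0.1111  -0.3333  +0.6667  +0.3333]
  T[2,:] = [-0.7143  +0.4286  +0.0000  -0.1429  +0.1429  +0.1429]
  T[3,:] = [-0.6000  -0.4000  -0.4000  +0.0000  -0.1000  +0.2000]
  T[4,:] = [+0.4286  +0.2857  -0.1429  +0.4286  +0.0000  +0.4286]
  T[5,:] = [-0.1250  +0.7500  -0.2500  +0.3750  -0.2500  +0.0000]
moduli |λ_i(T)| = 1.1468, 0.6354, 0.6354, 0.4803, 0.4803, 0.2678.
spectral radius ρ = 1.1468; 1.1468 > 1, so it fails to converge.

no, ρ = 1.1468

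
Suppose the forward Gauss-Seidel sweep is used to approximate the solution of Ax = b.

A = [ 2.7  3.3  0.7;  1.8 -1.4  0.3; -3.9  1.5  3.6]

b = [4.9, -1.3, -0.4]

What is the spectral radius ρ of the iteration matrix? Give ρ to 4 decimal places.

Write A = D+L+U with D = diag(2.7, -1.4, 3.6).
GS T = -(D+L)⁻¹U: row 0 first, T[0,1] = -(3.3)/(2.7) = -1.2222; later rows by forward substitution.
  T[0,:] = [+0.0000 -1.2222 -0.2593]
  T[1,:] = [+0.0000 -1.5714 -0.1190]
  T[2,:] = [+0.0000 -0.6693 -0.2313]
|roots of det(T-λI)|: 1.6285, 0.1742, 0.0000.
ρ(T) = max|λ| = 1.6285; 1.6285 > 1, so it fails to converge.

1.6285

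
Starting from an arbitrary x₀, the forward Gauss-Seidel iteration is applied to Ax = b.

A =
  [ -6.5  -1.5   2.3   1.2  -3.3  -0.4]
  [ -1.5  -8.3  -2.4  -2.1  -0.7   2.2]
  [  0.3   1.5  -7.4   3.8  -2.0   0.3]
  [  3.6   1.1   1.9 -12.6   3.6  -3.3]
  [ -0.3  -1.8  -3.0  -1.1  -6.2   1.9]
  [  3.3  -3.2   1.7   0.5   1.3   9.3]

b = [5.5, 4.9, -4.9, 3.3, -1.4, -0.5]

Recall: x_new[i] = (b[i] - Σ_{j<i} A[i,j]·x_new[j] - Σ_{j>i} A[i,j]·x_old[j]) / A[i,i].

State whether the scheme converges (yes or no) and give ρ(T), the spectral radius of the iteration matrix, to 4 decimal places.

yes, ρ = 0.5947

Let D = diag(-6.5, -8.3, -7.4, -12.6, -6.2, 9.3); L, U the strict triangles.
Gauss-Seidel: T = -(D+L)⁻¹U, row 0 first, T[0,4] = -(-3.3)/(-6.5) = -0.5077; later rows by forward substitution.
  T[0,:] = [+0.0000  -0.2308  +0.3538  +0.1846  -0.5077  -0.0615]
  T[1,:] = [+0.0000  +0.0417  -0.3531  -0.2864  +0.0074  +0.2762]
  T[2,:] = [+0.0000  -0.0009  -0.0572  +0.4629  -0.2893  +0.0940]
  T[3,:] = [+0.0000  -0.0624  +0.0616  +0.0976  +0.0977  -0.2412]
  T[4,:] = [+0.0000  +0.0106  +0.1021  -0.1671  +0.1451  +0.2265]
  T[5,:] = [+0.0000  +0.0983  -0.2542  -0.2306  +0.2101  +0.0810]
|eigenvalues of T|: 0.5947, 0.3450, 0.3450, 0.1466, 0.1026, 0.0000.
ρ = 0.5947; 0.5947 < 1 ⇒ converges.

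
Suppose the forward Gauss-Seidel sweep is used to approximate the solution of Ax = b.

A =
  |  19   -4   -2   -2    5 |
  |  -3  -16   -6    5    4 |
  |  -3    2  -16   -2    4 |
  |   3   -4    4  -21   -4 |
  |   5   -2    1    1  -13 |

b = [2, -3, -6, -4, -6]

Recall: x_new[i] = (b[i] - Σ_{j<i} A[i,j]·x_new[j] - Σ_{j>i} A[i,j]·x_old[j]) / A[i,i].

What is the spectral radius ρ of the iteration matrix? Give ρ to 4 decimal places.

Write A = D+L+U with D = diag(19, -16, -16, -21, -13).
Gauss-Seidel: T = -(D+L)⁻¹U, row 0 first, T[0,2] = -(-2)/(19) = +0.1053; later rows by forward substitution.
  T[0,:] = [+0.0000  +0.2105  +0.1053  +0.1053  -0.2632]
  T[1,:] = [+0.0000  -0.0395  -0.3947  +0.2928  +0.2993]
  T[2,:] = [+0.0000  -0.0444  -0.0691  -0.1081  +0.3368]
  T[3,:] = [+0.0000  +0.0291  +0.0771  -0.0613  -0.2209]
  T[4,:] = [+0.0000  +0.0859  +0.1018  -0.0176  -0.1384]
eigenvalue magnitudes: 0.4438, 0.1572, 0.1572, 0.0659, 0.0000.
ρ(T) = max|λ| = 0.4438; 0.4438 < 1 ⇒ converges.

0.4438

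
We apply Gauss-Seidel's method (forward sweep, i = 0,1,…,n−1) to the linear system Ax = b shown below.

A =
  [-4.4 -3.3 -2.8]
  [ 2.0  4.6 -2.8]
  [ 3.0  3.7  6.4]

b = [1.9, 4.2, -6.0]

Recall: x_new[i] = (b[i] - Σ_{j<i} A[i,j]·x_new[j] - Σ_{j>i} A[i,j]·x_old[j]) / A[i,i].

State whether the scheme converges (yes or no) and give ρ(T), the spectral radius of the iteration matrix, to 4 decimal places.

A = D + L + U where D = diag(-4.4, 4.6, 6.4).
Gauss-Seidel: T = -(D+L)⁻¹U, row 0 first, T[0,1] = -(-3.3)/(-4.4) = -0.7500; later rows by forward substitution.
  T[0,:] = [+0.0000 -0.7500 -0.6364]
  T[1,:] = [+0.0000 +0.3261 +0.8854]
  T[2,:] = [+0.0000 +0.1630 -0.2136]
eigenvalue magnitudes: 0.5223, 0.4097, 0.0000.
ρ(T) = max|λ| = 0.5223; 0.5223 < 1, so it converges for any x₀.

yes, ρ = 0.5223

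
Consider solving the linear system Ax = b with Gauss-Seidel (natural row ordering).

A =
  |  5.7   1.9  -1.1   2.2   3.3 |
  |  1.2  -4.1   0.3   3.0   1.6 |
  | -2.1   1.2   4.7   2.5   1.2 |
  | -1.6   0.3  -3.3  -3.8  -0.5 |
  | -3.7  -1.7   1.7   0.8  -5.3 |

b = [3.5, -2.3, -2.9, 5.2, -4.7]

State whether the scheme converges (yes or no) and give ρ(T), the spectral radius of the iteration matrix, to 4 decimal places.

Diagonal D = diag(5.7, -4.1, 4.7, -3.8, -5.3); L, U strict lower/upper.
Gauss-Seidel: T = -(D+L)⁻¹U, row 0 first, T[0,4] = -(3.3)/(5.7) = -0.5789; later rows by forward substitution.
  T[0,:] = [+0.0000 -0.3333 +0.1930 -0.3860 -0.5789]
  T[1,:] = [+0.0000 -0.0976 +0.1297 +0.6187 +0.2208]
  T[2,:] = [+0.0000 -0.1240 +0.0531 -0.8623 -0.5704]
  T[3,:] = [+0.0000 +0.2404 -0.1172 +0.9602 +0.6249]
  T[4,:] = [+0.0000 +0.2605 -0.1770 -0.0607 +0.2447]
eigenvalue magnitudes: 1.2719, 0.2628, 0.1222, 0.0292, 0.0000.
ρ = 1.2719; 1.2719 > 1, so it fails to converge.

no, ρ = 1.2719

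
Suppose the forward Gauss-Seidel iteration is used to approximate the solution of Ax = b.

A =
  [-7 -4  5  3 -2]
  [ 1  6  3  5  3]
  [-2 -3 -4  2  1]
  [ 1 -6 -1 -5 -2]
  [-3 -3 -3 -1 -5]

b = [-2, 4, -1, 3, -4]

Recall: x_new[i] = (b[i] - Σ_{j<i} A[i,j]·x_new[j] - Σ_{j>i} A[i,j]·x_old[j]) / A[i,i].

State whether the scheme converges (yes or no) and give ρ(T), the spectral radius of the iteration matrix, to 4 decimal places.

Split A = D + L + U, D = diag(-7, 6, -4, -5, -5).
Gauss-Seidel: T = -(D+L)⁻¹U, row 0 first, T[0,3] = -(3)/(-7) = +0.4286; later rows by forward substitution.
  T[0,:] = [+0.0000, -0.5714, +0.7143, +0.4286, -0.2857]
  T[1,:] = [+0.0000, +0.0952, -0.6190, -0.9048, -0.4524]
  T[2,:] = [+0.0000, +0.2143, +0.1071, +0.9643, +0.7321]
  T[3,:] = [+0.0000, -0.2714, +0.8643, +0.9786, -0.0607]
  T[4,:] = [+0.0000, +0.2114, -0.2943, -0.4886, +0.0157]
eigenvalue magnitudes: 1.4760, 0.4509, 0.2270, 0.2270, 0.0000.
spectral radius ρ = 1.4760; 1.4760 > 1 ⇒ diverges.

no, ρ = 1.4760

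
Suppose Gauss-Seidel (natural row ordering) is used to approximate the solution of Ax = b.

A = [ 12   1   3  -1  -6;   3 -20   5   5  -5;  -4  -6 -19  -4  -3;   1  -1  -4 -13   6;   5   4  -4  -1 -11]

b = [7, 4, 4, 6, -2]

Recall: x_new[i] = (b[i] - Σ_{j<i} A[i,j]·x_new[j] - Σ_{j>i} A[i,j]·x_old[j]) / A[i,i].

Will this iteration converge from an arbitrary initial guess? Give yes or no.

A = D + L + U where D = diag(12, -20, -19, -13, -11).
Gauss-Seidel: T = -(D+L)⁻¹U, row 0 first, T[0,4] = -(-6)/(12) = +0.5000; later rows by forward substitution.
  T[0,:] = [+0.0000, -0.0833, -0.2500, +0.0833, +0.5000]
  T[1,:] = [+0.0000, -0.0125, +0.2125, +0.2625, -0.1750]
  T[2,:] = [+0.0000, +0.0215, -0.0145, -0.3110, -0.2079]
  T[3,:] = [+0.0000, -0.0121, -0.0311, +0.0819, +0.5774]
  T[4,:] = [+0.0000, -0.0491, -0.0283, +0.2390, +0.1867]
|roots of det(T-λI)|: 0.5425, 0.2937, 0.0760, 0.0760, 0.0000.
spectral radius ρ = 0.5425; 0.5425 < 1 ⇒ converges.

yes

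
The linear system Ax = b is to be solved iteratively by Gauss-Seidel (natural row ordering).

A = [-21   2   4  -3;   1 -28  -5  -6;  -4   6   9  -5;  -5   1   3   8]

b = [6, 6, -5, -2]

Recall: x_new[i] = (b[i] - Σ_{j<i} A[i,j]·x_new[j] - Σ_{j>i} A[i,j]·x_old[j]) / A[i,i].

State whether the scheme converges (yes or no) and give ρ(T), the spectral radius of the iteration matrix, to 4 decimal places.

yes, ρ = 0.3720

Write A = D+L+U with D = diag(-21, -28, 9, 8).
GS T = -(D+L)⁻¹U: row 0 first, T[0,2] = -(4)/(-21) = +0.1905; later rows by forward substitution.
  T[0,:] = [+0.0000, +0.0952, +0.1905, -0.1429]
  T[1,:] = [+0.0000, +0.0034, -0.1718, -0.2194]
  T[2,:] = [+0.0000, +0.0401, +0.1992, +0.6383]
  T[3,:] = [+0.0000, +0.0441, +0.0658, -0.3012]
eigenvalue magnitudes: 0.3720, 0.1896, 0.0837, 0.0000.
spectral radius ρ = 0.3720; 0.3720 < 1, so it converges for any x₀.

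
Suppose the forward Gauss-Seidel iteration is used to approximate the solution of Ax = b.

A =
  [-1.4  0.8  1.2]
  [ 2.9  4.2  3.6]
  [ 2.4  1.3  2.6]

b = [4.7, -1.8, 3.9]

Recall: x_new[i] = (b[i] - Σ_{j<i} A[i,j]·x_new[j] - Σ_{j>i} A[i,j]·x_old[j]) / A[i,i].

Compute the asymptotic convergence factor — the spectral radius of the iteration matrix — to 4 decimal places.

Write A = D+L+U with D = diag(-1.4, 4.2, 2.6).
T_GS = -(D+L)⁻¹U: row 0 first, T[0,1] = -(0.8)/(-1.4) = +0.5714; later rows by forward substitution.
  T[0,:] = [+0.0000  +0.5714  +0.8571]
  T[1,:] = [+0.0000  -0.3946  -1.4490]
  T[2,:] = [+0.0000  -0.3302  -0.0667]
eigenvalue magnitudes: 0.9415, 0.4802, 0.0000.
ρ = 0.9415; 0.9415 < 1, so it converges for any x₀.

0.9415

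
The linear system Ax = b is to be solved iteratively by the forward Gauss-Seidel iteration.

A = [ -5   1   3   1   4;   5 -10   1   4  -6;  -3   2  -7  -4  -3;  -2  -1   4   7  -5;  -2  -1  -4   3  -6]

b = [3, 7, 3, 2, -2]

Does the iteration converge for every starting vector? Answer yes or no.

Write A = D+L+U with D = diag(-5, -10, -7, 7, -6).
GS T = -(D+L)⁻¹U: row 0 first, T[0,2] = -(3)/(-5) = +0.6000; later rows by forward substitution.
  T[0,:] = [+0.0000, +0.2000, +0.6000, +0.2000, +0.8000]
  T[1,:] = [+0.0000, +0.1000, +0.4000, +0.5000, -0.2000]
  T[2,:] = [+0.0000, -0.0571, -0.1429, -0.5143, -0.8286]
  T[3,:] = [+0.0000, +0.1041, +0.3102, +0.4224, +1.3878]
  T[4,:] = [+0.0000, +0.0068, -0.0163, +0.4041, +1.0129]
moduli |λ_i(T)| = 1.4623, 0.1282, 0.1282, 0.1132, 0.0000.
ρ(T) = max|λ| = 1.4623; 1.4623 > 1 ⇒ diverges.

no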